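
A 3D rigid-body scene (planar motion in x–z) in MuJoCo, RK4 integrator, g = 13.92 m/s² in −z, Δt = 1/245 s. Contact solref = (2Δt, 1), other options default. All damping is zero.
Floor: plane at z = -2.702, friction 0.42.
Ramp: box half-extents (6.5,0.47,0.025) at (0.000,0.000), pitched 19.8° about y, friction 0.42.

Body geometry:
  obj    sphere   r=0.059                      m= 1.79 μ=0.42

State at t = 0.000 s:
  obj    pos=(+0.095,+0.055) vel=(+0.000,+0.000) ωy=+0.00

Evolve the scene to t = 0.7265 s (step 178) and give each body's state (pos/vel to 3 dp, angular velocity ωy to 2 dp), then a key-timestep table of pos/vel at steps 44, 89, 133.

State at t = 0.7265 s:
  obj    pos=(+0.931,-0.246) vel=(+2.302,-0.829) ωy=+41.47

Key-timestep trajectory:
   step    t(s)  obj.x    obj.z    obj.vx   obj.vz 
     44  0.1796   +0.146  +0.037  +0.569  -0.205
     89  0.3633   +0.304  -0.020  +1.151  -0.414
    133  0.5429   +0.562  -0.113  +1.720  -0.619


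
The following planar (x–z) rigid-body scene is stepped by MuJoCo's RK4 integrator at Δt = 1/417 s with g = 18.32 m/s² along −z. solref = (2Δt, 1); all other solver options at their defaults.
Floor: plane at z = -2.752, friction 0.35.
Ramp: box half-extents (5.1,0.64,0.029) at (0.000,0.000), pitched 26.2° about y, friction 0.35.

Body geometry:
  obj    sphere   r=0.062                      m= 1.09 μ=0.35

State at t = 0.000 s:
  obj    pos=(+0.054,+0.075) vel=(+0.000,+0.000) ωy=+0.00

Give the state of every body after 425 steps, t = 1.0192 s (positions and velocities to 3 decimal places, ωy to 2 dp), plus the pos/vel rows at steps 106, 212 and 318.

State at t = 1.0192 s:
  obj    pos=(+2.746,-1.250) vel=(+5.283,-2.600) ωy=+94.96

Key-timestep trajectory:
   step    t(s)  obj.x    obj.z    obj.vx   obj.vz 
    106  0.2542   +0.221  -0.008  +1.318  -0.648
    212  0.5084   +0.724  -0.255  +2.636  -1.297
    318  0.7626   +1.561  -0.667  +3.953  -1.945


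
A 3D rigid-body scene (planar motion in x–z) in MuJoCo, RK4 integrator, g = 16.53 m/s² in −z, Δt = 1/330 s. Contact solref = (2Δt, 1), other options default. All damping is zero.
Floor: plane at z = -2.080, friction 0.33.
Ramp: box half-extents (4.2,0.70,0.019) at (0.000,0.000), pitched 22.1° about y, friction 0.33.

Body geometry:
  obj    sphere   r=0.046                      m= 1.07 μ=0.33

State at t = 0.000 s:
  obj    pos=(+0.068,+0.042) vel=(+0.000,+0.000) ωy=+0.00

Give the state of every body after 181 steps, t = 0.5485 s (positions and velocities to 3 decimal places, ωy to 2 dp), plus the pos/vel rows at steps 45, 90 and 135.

State at t = 0.5485 s:
  obj    pos=(+0.687,-0.209) vel=(+2.257,-0.917) ωy=+52.96

Key-timestep trajectory:
   step    t(s)  obj.x    obj.z    obj.vx   obj.vz 
     45  0.1364   +0.106  +0.027  +0.561  -0.228
     90  0.2727   +0.221  -0.020  +1.123  -0.456
    135  0.4091   +0.413  -0.097  +1.684  -0.684


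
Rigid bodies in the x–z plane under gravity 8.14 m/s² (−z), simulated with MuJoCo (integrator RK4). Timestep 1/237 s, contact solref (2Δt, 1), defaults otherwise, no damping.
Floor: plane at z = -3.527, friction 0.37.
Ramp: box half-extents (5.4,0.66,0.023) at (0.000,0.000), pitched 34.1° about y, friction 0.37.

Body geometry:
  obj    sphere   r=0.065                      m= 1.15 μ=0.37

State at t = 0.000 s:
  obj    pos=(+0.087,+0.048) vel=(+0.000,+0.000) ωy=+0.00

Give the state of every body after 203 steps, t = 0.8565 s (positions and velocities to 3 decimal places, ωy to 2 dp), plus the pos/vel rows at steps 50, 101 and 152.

State at t = 0.8565 s:
  obj    pos=(+1.077,-0.623) vel=(+2.312,-1.565) ωy=+42.95

Key-timestep trajectory:
   step    t(s)  obj.x    obj.z    obj.vx   obj.vz 
     50  0.2110   +0.147  +0.007  +0.570  -0.386
    101  0.4262   +0.332  -0.119  +1.150  -0.779
    152  0.6414   +0.642  -0.328  +1.731  -1.172


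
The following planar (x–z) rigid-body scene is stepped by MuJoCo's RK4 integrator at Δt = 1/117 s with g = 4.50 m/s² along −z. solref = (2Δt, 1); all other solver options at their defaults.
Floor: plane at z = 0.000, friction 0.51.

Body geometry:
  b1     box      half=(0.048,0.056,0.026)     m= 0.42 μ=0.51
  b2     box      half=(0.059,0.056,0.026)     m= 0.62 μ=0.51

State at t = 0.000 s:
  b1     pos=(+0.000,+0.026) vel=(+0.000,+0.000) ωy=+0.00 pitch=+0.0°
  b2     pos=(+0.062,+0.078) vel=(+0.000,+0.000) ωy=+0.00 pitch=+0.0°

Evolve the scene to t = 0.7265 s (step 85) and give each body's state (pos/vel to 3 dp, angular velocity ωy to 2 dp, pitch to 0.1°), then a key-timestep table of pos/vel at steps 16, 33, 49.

State at t = 0.7265 s:
  b1     pos=(-0.001,+0.026) vel=(+0.000,+0.000) ωy=+0.00 pitch=+0.0°
  b2     pos=(+0.076,+0.060) vel=(+0.000,+0.000) ωy=-0.01 pitch=+44.9°

Key-timestep trajectory:
   step    t(s)  b1.x    b1.z    b1.vx   b1.vz   b2.x    b2.z    b2.vx   b2.vz 
     16  0.1368   +0.000  +0.026  +0.000  +0.000   +0.069  +0.073  +0.096  -0.089
     33  0.2821   +0.000  +0.026  +0.000  +0.000   +0.082  +0.061  +0.044  +0.033
     49  0.4188   +0.000  +0.026  +0.000  +0.000   +0.080  +0.061  -0.071  -0.022


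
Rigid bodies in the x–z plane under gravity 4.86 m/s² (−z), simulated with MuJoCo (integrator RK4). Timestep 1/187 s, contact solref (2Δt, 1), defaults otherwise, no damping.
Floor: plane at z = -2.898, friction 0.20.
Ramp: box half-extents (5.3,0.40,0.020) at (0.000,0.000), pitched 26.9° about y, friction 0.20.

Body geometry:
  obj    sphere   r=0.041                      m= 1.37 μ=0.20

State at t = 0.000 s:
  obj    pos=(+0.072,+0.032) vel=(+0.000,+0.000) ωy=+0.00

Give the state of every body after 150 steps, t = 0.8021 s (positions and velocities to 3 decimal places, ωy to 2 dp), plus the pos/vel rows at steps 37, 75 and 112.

State at t = 0.8021 s:
  obj    pos=(+0.523,-0.197) vel=(+1.124,-0.570) ωy=+30.72

Key-timestep trajectory:
   step    t(s)  obj.x    obj.z    obj.vx   obj.vz 
     37  0.1979   +0.099  +0.018  +0.277  -0.141
     75  0.4011   +0.185  -0.025  +0.562  -0.285
    112  0.5989   +0.323  -0.096  +0.839  -0.426


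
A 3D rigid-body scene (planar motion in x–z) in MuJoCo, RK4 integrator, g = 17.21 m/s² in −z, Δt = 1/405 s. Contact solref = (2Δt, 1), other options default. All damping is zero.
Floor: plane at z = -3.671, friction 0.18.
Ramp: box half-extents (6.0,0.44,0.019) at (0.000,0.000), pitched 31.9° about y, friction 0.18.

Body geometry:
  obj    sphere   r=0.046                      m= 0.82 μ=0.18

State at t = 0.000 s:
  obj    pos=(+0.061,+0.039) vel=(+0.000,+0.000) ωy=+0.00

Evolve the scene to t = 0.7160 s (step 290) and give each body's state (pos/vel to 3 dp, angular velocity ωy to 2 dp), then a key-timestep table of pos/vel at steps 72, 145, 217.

State at t = 0.7160 s:
  obj    pos=(+1.475,-0.842) vel=(+3.949,-2.458) ωy=+101.10

Key-timestep trajectory:
   step    t(s)  obj.x    obj.z    obj.vx   obj.vz 
     72  0.1778   +0.148  -0.016  +0.981  -0.610
    145  0.3580   +0.415  -0.181  +1.975  -1.229
    217  0.5358   +0.853  -0.454  +2.955  -1.839


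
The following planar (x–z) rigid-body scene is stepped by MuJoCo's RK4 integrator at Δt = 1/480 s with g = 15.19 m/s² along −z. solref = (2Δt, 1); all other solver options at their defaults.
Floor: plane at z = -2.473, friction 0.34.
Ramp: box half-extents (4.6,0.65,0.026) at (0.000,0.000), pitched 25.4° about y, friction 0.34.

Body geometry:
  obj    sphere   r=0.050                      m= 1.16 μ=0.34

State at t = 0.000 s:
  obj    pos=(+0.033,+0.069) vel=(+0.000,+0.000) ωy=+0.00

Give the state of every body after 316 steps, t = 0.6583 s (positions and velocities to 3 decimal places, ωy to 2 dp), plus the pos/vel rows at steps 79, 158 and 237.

State at t = 0.6583 s:
  obj    pos=(+0.944,-0.364) vel=(+2.768,-1.314) ωy=+61.27

Key-timestep trajectory:
   step    t(s)  obj.x    obj.z    obj.vx   obj.vz 
     79  0.1646   +0.090  +0.041  +0.692  -0.329
    158  0.3292   +0.261  -0.040  +1.384  -0.657
    237  0.4937   +0.545  -0.175  +2.076  -0.986


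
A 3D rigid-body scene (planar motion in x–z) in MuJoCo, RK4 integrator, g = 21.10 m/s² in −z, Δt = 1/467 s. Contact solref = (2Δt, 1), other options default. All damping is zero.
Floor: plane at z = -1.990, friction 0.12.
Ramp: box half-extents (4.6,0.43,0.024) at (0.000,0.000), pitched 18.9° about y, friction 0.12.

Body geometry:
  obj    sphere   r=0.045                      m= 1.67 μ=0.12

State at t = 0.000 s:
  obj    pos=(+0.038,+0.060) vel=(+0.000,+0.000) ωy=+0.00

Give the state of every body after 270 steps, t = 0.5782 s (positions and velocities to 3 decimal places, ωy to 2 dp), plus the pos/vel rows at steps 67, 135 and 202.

State at t = 0.5782 s:
  obj    pos=(+0.810,-0.204) vel=(+2.671,-0.914) ωy=+62.71

Key-timestep trajectory:
   step    t(s)  obj.x    obj.z    obj.vx   obj.vz 
     67  0.1435   +0.086  +0.044  +0.663  -0.227
    135  0.2891   +0.231  -0.006  +1.335  -0.457
    202  0.4325   +0.470  -0.088  +1.998  -0.684


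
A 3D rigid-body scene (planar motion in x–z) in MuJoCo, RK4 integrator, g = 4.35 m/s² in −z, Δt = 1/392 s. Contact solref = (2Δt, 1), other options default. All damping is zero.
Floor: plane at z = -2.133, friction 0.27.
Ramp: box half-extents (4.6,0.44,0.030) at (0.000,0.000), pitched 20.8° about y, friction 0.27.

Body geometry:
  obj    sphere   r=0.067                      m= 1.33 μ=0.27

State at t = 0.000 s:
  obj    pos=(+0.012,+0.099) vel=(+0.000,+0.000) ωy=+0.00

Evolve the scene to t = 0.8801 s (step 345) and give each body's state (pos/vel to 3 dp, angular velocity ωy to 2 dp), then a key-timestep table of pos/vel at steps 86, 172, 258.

State at t = 0.8801 s:
  obj    pos=(+0.412,-0.053) vel=(+0.908,-0.345) ωy=+14.49

Key-timestep trajectory:
   step    t(s)  obj.x    obj.z    obj.vx   obj.vz 
     86  0.2194   +0.037  +0.090  +0.226  -0.086
    172  0.4388   +0.111  +0.061  +0.453  -0.172
    258  0.6582   +0.235  +0.014  +0.679  -0.258


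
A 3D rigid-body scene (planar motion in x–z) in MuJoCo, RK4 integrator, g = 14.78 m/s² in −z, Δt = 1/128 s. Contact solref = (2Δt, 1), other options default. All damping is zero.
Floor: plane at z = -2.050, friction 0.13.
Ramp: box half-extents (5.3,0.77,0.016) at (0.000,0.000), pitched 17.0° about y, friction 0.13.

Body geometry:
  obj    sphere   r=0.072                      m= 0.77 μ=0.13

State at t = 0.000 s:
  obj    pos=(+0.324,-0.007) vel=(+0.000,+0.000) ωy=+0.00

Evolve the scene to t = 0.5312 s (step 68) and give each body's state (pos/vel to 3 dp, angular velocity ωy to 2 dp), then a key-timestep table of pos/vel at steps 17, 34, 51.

State at t = 0.5312 s:
  obj    pos=(+0.741,-0.134) vel=(+1.568,-0.480) ωy=+22.76

Key-timestep trajectory:
   step    t(s)  obj.x    obj.z    obj.vx   obj.vz 
     17  0.1328   +0.350  -0.015  +0.392  -0.120
     34  0.2656   +0.428  -0.039  +0.784  -0.240
     51  0.3984   +0.558  -0.079  +1.176  -0.360


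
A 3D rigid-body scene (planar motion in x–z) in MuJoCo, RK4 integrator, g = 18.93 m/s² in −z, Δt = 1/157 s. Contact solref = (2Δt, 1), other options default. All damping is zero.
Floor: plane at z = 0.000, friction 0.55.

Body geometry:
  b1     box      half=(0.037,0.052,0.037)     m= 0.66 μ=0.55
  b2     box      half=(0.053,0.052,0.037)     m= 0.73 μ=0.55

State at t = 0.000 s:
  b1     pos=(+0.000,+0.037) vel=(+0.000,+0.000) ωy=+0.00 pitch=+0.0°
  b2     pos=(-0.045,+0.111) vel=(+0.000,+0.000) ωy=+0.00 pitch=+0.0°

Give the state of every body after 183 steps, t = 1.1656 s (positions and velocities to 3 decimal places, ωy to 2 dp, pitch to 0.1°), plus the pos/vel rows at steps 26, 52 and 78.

State at t = 1.1656 s:
  b1     pos=(+0.000,+0.037) vel=(+0.000,+0.000) ωy=+0.00 pitch=+0.0°
  b2     pos=(-0.094,+0.053) vel=(+0.000,+0.000) ωy=+0.00 pitch=-90.0°

Key-timestep trajectory:
   step    t(s)  b1.x    b1.z    b1.vx   b1.vz   b2.x    b2.z    b2.vx   b2.vz 
     26  0.1656   +0.000  +0.037  +0.000  +0.000   -0.078  +0.077  -0.373  -0.908
     52  0.3312   +0.000  +0.037  +0.000  +0.000   -0.119  +0.063  +0.024  -0.005
     78  0.4968   +0.000  +0.037  +0.000  +0.000   -0.089  +0.056  -0.062  -0.006


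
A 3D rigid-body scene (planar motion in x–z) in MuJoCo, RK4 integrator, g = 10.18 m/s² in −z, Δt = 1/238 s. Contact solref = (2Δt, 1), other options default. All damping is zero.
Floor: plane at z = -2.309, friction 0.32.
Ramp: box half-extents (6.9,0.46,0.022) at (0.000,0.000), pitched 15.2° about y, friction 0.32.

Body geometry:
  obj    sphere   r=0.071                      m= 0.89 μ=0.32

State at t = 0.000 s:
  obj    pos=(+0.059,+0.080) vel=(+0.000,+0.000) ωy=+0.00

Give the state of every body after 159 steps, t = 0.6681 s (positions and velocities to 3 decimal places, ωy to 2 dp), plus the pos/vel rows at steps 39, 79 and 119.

State at t = 0.6681 s:
  obj    pos=(+0.470,-0.031) vel=(+1.229,-0.334) ωy=+17.94

Key-timestep trajectory:
   step    t(s)  obj.x    obj.z    obj.vx   obj.vz 
     39  0.1639   +0.084  +0.074  +0.302  -0.082
     79  0.3319   +0.160  +0.053  +0.611  -0.166
    119  0.5000   +0.289  +0.018  +0.920  -0.250


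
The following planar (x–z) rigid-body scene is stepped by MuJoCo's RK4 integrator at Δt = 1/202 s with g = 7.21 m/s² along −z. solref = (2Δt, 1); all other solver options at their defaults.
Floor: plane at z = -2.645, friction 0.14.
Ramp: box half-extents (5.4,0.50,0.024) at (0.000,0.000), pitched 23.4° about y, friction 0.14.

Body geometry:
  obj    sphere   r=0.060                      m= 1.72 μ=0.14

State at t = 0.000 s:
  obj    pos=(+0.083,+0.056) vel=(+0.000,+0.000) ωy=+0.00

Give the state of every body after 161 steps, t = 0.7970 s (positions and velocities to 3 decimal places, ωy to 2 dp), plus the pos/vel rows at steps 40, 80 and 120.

State at t = 0.7970 s:
  obj    pos=(+0.679,-0.202) vel=(+1.496,-0.647) ωy=+27.16

Key-timestep trajectory:
   step    t(s)  obj.x    obj.z    obj.vx   obj.vz 
     40  0.1980   +0.120  +0.040  +0.372  -0.161
     80  0.3960   +0.230  -0.008  +0.744  -0.322
    120  0.5941   +0.414  -0.088  +1.115  -0.483


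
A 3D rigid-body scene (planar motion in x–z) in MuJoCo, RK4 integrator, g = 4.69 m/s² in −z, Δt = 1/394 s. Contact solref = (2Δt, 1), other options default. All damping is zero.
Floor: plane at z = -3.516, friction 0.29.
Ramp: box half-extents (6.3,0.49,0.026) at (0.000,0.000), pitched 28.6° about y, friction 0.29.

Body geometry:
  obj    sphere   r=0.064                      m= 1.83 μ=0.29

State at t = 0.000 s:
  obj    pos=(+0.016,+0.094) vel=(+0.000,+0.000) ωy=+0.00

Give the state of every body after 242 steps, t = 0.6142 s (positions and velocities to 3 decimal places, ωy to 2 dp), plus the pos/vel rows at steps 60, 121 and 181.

State at t = 0.6142 s:
  obj    pos=(+0.282,-0.051) vel=(+0.865,-0.472) ωy=+15.39

Key-timestep trajectory:
   step    t(s)  obj.x    obj.z    obj.vx   obj.vz 
     60  0.1523   +0.032  +0.085  +0.214  -0.117
    121  0.3071   +0.082  +0.058  +0.432  -0.236
    181  0.4594   +0.165  +0.013  +0.647  -0.353


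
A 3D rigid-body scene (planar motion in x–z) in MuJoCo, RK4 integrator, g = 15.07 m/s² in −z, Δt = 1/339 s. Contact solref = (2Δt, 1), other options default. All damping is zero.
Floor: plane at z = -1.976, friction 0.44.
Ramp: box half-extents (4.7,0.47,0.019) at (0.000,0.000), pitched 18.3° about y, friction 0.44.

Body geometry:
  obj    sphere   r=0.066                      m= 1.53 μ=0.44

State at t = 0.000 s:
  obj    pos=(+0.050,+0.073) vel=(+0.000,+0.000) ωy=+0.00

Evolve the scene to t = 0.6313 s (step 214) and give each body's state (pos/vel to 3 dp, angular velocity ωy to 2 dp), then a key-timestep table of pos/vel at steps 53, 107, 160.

State at t = 0.6313 s:
  obj    pos=(+0.689,-0.138) vel=(+2.026,-0.670) ωy=+32.32

Key-timestep trajectory:
   step    t(s)  obj.x    obj.z    obj.vx   obj.vz 
     53  0.1563   +0.089  +0.060  +0.502  -0.166
    107  0.3156   +0.210  +0.020  +1.013  -0.335
    160  0.4720   +0.407  -0.045  +1.515  -0.501


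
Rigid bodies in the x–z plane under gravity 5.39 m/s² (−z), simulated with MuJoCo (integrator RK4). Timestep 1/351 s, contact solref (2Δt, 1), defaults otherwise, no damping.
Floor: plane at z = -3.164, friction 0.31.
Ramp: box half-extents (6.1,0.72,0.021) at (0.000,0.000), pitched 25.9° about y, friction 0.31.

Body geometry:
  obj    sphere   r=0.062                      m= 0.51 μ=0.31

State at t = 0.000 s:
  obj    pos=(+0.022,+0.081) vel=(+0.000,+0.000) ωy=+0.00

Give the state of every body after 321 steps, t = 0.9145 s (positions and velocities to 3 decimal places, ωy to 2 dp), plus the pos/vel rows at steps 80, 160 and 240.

State at t = 0.9145 s:
  obj    pos=(+0.655,-0.226) vel=(+1.384,-0.672) ωy=+24.80

Key-timestep trajectory:
   step    t(s)  obj.x    obj.z    obj.vx   obj.vz 
     80  0.2279   +0.062  +0.062  +0.345  -0.167
    160  0.4558   +0.179  +0.005  +0.690  -0.335
    240  0.6838   +0.376  -0.090  +1.034  -0.502


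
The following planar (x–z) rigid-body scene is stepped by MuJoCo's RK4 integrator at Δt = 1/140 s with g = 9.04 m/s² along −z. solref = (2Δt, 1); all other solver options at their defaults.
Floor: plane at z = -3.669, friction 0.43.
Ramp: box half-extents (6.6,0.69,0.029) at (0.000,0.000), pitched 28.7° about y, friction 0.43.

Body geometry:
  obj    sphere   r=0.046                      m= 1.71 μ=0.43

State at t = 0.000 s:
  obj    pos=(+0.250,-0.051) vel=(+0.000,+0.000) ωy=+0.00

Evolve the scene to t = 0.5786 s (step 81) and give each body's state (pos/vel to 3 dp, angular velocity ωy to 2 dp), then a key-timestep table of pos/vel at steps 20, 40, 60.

State at t = 0.5786 s:
  obj    pos=(+0.705,-0.301) vel=(+1.574,-0.862) ωy=+38.98

Key-timestep trajectory:
   step    t(s)  obj.x    obj.z    obj.vx   obj.vz 
     20  0.1429   +0.278  -0.067  +0.389  -0.213
     40  0.2857   +0.361  -0.112  +0.777  -0.425
     60  0.4286   +0.500  -0.188  +1.166  -0.638


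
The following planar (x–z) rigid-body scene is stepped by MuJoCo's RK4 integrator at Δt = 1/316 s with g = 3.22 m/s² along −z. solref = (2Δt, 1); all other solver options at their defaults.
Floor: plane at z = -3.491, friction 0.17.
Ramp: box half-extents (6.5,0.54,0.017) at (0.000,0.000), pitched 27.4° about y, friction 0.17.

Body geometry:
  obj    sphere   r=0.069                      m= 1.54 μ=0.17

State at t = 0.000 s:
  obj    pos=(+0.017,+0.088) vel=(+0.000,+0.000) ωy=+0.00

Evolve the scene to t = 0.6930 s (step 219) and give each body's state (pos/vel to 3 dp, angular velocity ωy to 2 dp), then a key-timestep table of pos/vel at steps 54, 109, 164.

State at t = 0.6930 s:
  obj    pos=(+0.243,-0.029) vel=(+0.651,-0.338) ωy=+10.63

Key-timestep trajectory:
   step    t(s)  obj.x    obj.z    obj.vx   obj.vz 
     54  0.1709   +0.031  +0.081  +0.161  -0.083
    109  0.3449   +0.073  +0.059  +0.324  -0.168
    164  0.5190   +0.144  +0.022  +0.488  -0.253


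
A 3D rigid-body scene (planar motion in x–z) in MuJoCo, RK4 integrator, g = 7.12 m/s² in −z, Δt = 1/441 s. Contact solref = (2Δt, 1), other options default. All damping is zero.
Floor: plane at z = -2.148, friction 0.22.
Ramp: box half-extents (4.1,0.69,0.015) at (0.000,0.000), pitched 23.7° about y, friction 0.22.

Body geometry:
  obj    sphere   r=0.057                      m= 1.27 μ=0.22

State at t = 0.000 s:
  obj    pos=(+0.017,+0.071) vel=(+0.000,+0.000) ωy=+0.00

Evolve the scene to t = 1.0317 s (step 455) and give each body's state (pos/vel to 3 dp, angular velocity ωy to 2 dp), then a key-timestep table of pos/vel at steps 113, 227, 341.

State at t = 1.0317 s:
  obj    pos=(+1.013,-0.366) vel=(+1.931,-0.848) ωy=+37.00

Key-timestep trajectory:
   step    t(s)  obj.x    obj.z    obj.vx   obj.vz 
    113  0.2562   +0.079  +0.044  +0.480  -0.211
    227  0.5147   +0.265  -0.038  +0.964  -0.423
    341  0.7732   +0.577  -0.175  +1.447  -0.635


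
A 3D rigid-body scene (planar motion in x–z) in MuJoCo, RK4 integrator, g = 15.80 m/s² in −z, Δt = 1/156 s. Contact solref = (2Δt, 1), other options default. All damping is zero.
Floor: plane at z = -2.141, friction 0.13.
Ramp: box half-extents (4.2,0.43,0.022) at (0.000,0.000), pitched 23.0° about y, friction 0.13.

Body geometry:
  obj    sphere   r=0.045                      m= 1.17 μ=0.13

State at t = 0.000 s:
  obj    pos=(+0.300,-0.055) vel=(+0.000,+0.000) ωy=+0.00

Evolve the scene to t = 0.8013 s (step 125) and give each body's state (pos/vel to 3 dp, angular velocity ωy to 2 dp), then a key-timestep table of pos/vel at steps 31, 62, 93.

State at t = 0.8013 s:
  obj    pos=(+1.604,-0.608) vel=(+3.253,-1.381) ωy=+78.48

Key-timestep trajectory:
   step    t(s)  obj.x    obj.z    obj.vx   obj.vz 
     31  0.1987   +0.380  -0.089  +0.807  -0.343
     62  0.3974   +0.621  -0.191  +1.614  -0.685
     93  0.5962   +1.022  -0.361  +2.420  -1.027


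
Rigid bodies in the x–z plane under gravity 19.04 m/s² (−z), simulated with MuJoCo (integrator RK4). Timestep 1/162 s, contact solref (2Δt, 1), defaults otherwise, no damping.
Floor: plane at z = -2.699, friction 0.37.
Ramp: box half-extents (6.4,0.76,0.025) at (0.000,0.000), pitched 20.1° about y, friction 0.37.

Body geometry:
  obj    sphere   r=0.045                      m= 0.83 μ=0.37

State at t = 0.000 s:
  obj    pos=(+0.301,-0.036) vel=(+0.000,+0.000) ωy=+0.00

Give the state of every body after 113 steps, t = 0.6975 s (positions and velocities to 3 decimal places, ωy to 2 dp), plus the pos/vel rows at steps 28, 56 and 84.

State at t = 0.6975 s:
  obj    pos=(+1.369,-0.426) vel=(+3.061,-1.120) ωy=+72.43

Key-timestep trajectory:
   step    t(s)  obj.x    obj.z    obj.vx   obj.vz 
     28  0.1728   +0.367  -0.060  +0.759  -0.278
     56  0.3457   +0.563  -0.132  +1.517  -0.555
     84  0.5185   +0.891  -0.252  +2.276  -0.833


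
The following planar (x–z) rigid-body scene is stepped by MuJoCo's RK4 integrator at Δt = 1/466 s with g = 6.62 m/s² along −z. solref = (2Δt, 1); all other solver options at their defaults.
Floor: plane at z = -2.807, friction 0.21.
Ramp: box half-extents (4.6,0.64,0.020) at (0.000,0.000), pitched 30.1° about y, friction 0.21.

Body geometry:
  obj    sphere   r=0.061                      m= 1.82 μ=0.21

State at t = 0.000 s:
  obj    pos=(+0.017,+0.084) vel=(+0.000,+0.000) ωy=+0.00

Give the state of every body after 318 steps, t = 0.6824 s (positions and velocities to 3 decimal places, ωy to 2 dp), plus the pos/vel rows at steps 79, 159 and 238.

State at t = 0.6824 s:
  obj    pos=(+0.495,-0.193) vel=(+1.400,-0.812) ωy=+26.52

Key-timestep trajectory:
   step    t(s)  obj.x    obj.z    obj.vx   obj.vz 
     79  0.1695   +0.046  +0.067  +0.348  -0.202
    159  0.3412   +0.136  +0.015  +0.700  -0.406
    238  0.5107   +0.285  -0.071  +1.048  -0.607


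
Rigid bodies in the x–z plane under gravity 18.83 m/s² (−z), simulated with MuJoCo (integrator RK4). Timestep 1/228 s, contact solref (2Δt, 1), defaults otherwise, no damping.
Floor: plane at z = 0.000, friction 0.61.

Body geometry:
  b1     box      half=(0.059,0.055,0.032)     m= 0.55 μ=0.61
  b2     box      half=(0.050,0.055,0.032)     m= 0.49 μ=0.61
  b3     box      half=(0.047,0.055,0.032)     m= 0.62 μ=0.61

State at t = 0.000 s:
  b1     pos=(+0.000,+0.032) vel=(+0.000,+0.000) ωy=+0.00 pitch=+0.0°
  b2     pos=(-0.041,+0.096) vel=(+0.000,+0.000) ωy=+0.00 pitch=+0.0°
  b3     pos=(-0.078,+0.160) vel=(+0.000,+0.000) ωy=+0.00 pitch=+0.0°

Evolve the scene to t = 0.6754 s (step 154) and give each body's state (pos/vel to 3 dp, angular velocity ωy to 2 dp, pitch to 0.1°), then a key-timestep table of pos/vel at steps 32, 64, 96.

State at t = 0.6754 s:
  b1     pos=(+0.000,+0.032) vel=(+0.000,+0.000) ωy=+0.00 pitch=+0.0°
  b2     pos=(-0.101,+0.050) vel=(+0.000,+0.000) ωy=+0.00 pitch=-90.0°
  b3     pos=(-0.267,+0.032) vel=(+0.000,+0.000) ωy=+0.00 pitch=+180.0°

Key-timestep trajectory:
   step    t(s)  b1.x    b1.z    b1.vx   b1.vz   b2.x    b2.z    b2.vx   b2.vz   b3.x    b3.z    b3.vx   b3.vz 
     32  0.1404   +0.000  +0.032  +0.001  +0.000   -0.045  +0.098  -0.067  +0.029   -0.089  +0.157  -0.185  -0.059
     64  0.2807   +0.000  +0.032  +0.001  +0.000   -0.073  +0.097  -0.409  -0.227   -0.149  +0.106  -0.612  -1.112
     96  0.4211   +0.000  +0.032  +0.000  +0.000   -0.101  +0.050  +0.001  +0.001   -0.232  +0.055  -0.540  -0.137


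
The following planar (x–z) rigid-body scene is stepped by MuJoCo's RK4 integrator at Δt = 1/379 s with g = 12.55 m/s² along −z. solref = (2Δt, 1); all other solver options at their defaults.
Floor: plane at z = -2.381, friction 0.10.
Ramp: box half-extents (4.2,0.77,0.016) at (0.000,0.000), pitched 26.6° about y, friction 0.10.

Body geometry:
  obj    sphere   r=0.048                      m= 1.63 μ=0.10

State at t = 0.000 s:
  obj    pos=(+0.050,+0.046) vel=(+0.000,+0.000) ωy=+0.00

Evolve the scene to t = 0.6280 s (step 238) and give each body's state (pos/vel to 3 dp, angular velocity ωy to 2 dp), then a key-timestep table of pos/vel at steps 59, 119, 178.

State at t = 0.6280 s:
  obj    pos=(+0.844,-0.351) vel=(+2.524,-1.273) ωy=+36.57

Key-timestep trajectory:
   step    t(s)  obj.x    obj.z    obj.vx   obj.vz 
     59  0.1557   +0.099  +0.022  +0.627  -0.316
    119  0.3140   +0.249  -0.053  +1.268  -0.622
    178  0.4697   +0.494  -0.176  +1.885  -0.959


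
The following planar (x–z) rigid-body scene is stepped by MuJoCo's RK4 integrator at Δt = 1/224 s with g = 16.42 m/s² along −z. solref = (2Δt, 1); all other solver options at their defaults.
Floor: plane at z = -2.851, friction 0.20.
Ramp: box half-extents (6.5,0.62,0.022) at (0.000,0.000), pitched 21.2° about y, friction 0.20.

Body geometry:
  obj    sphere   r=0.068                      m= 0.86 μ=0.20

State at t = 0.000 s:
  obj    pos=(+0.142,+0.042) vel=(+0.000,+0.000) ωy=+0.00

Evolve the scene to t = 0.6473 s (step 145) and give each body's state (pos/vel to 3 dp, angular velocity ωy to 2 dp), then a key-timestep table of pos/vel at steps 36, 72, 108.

State at t = 0.6473 s:
  obj    pos=(+0.970,-0.280) vel=(+2.560,-0.993) ωy=+40.36

Key-timestep trajectory:
   step    t(s)  obj.x    obj.z    obj.vx   obj.vz 
     36  0.1607   +0.193  +0.022  +0.636  -0.247
     72  0.3214   +0.346  -0.038  +1.271  -0.493
    108  0.4821   +0.602  -0.137  +1.907  -0.740


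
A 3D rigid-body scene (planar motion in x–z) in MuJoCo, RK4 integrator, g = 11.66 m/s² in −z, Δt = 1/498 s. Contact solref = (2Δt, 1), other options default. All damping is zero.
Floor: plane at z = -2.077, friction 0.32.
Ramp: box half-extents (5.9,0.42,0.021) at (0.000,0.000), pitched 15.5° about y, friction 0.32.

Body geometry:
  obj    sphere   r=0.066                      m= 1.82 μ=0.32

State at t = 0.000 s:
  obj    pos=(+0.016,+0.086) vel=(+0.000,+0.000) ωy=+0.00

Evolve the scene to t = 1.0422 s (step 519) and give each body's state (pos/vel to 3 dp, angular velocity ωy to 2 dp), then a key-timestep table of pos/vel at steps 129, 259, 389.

State at t = 1.0422 s:
  obj    pos=(+1.181,-0.237) vel=(+2.235,-0.620) ωy=+35.14

Key-timestep trajectory:
   step    t(s)  obj.x    obj.z    obj.vx   obj.vz 
    129  0.2590   +0.088  +0.066  +0.556  -0.154
    259  0.5201   +0.306  +0.005  +1.115  -0.309
    389  0.7811   +0.670  -0.096  +1.675  -0.465


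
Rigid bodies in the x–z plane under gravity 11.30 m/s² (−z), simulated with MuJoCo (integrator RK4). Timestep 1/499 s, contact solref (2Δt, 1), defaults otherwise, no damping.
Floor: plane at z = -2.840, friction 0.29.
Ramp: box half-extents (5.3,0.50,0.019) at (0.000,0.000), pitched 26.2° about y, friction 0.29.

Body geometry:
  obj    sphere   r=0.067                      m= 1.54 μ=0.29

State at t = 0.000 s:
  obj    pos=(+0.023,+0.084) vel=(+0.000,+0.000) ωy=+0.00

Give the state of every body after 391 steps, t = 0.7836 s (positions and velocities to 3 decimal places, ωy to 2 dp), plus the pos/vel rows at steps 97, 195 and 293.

State at t = 0.7836 s:
  obj    pos=(+1.005,-0.399) vel=(+2.505,-1.233) ωy=+41.67

Key-timestep trajectory:
   step    t(s)  obj.x    obj.z    obj.vx   obj.vz 
     97  0.1944   +0.084  +0.055  +0.622  -0.306
    195  0.3908   +0.267  -0.036  +1.250  -0.615
    293  0.5872   +0.574  -0.187  +1.878  -0.924


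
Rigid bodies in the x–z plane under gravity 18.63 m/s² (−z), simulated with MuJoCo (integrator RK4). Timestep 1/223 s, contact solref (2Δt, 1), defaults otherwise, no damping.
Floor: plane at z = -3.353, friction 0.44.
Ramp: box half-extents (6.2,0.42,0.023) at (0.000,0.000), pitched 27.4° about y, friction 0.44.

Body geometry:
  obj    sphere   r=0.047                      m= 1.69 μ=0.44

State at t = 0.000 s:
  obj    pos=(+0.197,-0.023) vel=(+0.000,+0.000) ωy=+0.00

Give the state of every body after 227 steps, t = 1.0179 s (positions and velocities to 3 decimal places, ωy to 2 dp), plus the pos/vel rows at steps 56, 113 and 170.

State at t = 1.0179 s:
  obj    pos=(+3.014,-1.483) vel=(+5.534,-2.869) ωy=+132.62

Key-timestep trajectory:
   step    t(s)  obj.x    obj.z    obj.vx   obj.vz 
     56  0.2511   +0.368  -0.112  +1.365  -0.708
    113  0.5067   +0.895  -0.385  +2.755  -1.428
    170  0.7623   +1.777  -0.842  +4.145  -2.148


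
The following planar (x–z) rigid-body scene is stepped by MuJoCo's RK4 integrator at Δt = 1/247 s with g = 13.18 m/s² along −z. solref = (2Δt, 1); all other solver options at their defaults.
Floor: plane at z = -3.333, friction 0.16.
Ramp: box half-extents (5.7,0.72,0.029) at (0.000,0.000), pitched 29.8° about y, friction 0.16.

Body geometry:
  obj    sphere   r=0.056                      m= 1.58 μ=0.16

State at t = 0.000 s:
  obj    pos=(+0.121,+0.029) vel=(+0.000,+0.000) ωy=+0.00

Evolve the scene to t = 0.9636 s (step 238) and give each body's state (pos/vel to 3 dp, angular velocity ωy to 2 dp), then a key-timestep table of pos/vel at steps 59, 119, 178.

State at t = 0.9636 s:
  obj    pos=(+2.024,-1.061) vel=(+3.949,-2.260) ωy=+78.61

Key-timestep trajectory:
   step    t(s)  obj.x    obj.z    obj.vx   obj.vz 
     59  0.2389   +0.238  -0.038  +0.980  -0.562
    119  0.4818   +0.597  -0.244  +1.971  -1.142
    178  0.7206   +1.186  -0.581  +2.957  -1.681


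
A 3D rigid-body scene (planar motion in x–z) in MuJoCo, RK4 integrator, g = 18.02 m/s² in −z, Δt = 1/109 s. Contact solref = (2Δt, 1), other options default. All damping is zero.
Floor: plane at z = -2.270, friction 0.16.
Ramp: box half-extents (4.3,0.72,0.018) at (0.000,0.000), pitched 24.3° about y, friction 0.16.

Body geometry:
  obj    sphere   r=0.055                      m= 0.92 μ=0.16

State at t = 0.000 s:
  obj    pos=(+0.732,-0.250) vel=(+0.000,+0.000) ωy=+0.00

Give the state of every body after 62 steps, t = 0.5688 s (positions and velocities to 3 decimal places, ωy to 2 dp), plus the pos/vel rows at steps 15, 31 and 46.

State at t = 0.5688 s:
  obj    pos=(+1.513,-0.603) vel=(+2.746,-1.240) ωy=+54.72

Key-timestep trajectory:
   step    t(s)  obj.x    obj.z    obj.vx   obj.vz 
     15  0.1376   +0.778  -0.271  +0.665  -0.299
     31  0.2844   +0.927  -0.339  +1.373  -0.620
     46  0.4220   +1.162  -0.445  +2.038  -0.920


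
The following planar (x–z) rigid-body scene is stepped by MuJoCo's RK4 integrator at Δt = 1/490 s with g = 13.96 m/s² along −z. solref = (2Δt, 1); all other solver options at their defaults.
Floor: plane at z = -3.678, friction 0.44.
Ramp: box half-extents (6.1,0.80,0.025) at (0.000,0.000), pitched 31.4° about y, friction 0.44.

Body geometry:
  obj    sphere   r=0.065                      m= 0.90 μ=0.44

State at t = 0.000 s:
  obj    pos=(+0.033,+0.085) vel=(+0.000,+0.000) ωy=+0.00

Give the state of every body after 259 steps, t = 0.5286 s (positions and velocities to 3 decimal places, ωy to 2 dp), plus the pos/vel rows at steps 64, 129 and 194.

State at t = 0.5286 s:
  obj    pos=(+0.653,-0.293) vel=(+2.344,-1.431) ωy=+42.24

Key-timestep trajectory:
   step    t(s)  obj.x    obj.z    obj.vx   obj.vz 
     64  0.1306   +0.071  +0.062  +0.579  -0.354
    129  0.2633   +0.187  -0.009  +1.168  -0.713
    194  0.3959   +0.381  -0.127  +1.756  -1.072


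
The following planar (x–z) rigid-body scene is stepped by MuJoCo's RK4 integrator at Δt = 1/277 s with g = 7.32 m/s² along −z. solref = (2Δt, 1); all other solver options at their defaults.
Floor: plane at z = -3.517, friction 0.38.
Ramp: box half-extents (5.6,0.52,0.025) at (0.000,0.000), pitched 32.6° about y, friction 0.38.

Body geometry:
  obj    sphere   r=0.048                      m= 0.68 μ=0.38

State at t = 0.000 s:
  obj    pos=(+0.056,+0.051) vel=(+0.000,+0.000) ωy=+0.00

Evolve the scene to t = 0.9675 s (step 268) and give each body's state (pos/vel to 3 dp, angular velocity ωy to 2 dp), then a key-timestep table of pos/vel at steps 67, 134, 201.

State at t = 0.9675 s:
  obj    pos=(+1.167,-0.660) vel=(+2.296,-1.468) ωy=+56.77

Key-timestep trajectory:
   step    t(s)  obj.x    obj.z    obj.vx   obj.vz 
     67  0.2419   +0.125  +0.006  +0.574  -0.367
    134  0.4838   +0.334  -0.127  +1.148  -0.734
    201  0.7256   +0.681  -0.349  +1.722  -1.101


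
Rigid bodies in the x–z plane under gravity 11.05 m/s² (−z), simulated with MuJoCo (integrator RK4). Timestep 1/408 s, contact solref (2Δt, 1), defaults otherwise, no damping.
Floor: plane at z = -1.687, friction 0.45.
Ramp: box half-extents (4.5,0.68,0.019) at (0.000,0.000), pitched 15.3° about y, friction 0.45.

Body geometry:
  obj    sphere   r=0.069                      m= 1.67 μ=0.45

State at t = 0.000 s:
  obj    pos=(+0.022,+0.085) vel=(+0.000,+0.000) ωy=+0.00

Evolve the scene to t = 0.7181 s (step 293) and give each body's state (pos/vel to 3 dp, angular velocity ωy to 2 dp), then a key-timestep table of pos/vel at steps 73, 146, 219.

State at t = 0.7181 s:
  obj    pos=(+0.540,-0.057) vel=(+1.443,-0.395) ωy=+21.67

Key-timestep trajectory:
   step    t(s)  obj.x    obj.z    obj.vx   obj.vz 
     73  0.1789   +0.054  +0.076  +0.359  -0.098
    146  0.3578   +0.151  +0.050  +0.719  -0.197
    219  0.5368   +0.311  +0.006  +1.078  -0.295


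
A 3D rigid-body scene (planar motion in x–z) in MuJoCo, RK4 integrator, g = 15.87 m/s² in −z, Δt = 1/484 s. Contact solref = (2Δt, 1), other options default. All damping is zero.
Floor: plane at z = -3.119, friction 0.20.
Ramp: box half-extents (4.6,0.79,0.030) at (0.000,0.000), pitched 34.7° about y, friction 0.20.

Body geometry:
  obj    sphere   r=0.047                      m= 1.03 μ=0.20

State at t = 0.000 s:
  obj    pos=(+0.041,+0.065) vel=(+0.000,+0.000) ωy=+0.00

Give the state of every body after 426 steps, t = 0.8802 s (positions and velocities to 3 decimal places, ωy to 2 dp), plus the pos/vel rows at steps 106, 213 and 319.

State at t = 0.8802 s:
  obj    pos=(+2.097,-1.358) vel=(+4.670,-3.234) ωy=+120.83

Key-timestep trajectory:
   step    t(s)  obj.x    obj.z    obj.vx   obj.vz 
    106  0.2190   +0.169  -0.023  +1.162  -0.805
    213  0.4401   +0.555  -0.291  +2.335  -1.617
    319  0.6591   +1.194  -0.733  +3.497  -2.421


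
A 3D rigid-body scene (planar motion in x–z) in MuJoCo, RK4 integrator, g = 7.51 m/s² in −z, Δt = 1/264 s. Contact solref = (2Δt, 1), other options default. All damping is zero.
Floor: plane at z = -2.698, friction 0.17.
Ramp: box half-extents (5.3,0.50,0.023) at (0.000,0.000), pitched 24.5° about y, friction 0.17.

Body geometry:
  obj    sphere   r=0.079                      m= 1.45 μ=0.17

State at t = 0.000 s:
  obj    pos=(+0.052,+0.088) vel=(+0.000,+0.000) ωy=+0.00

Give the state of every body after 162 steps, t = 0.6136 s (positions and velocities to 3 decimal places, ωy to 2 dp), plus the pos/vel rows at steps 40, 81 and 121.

State at t = 0.6136 s:
  obj    pos=(+0.433,-0.085) vel=(+1.242,-0.566) ωy=+17.27

Key-timestep trajectory:
   step    t(s)  obj.x    obj.z    obj.vx   obj.vz 
     40  0.1515   +0.075  +0.078  +0.307  -0.140
     81  0.3068   +0.147  +0.045  +0.621  -0.283
    121  0.4583   +0.265  -0.009  +0.928  -0.423


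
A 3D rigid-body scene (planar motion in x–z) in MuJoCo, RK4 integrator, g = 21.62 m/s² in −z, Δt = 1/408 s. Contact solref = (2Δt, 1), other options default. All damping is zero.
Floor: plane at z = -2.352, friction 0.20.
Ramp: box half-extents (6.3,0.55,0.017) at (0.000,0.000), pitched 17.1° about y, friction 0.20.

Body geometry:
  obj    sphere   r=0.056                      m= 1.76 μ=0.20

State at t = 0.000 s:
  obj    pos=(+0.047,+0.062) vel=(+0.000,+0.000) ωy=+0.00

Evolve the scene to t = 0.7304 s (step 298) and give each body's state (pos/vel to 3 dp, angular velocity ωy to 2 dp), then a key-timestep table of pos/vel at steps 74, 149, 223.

State at t = 0.7304 s:
  obj    pos=(+1.205,-0.294) vel=(+3.170,-0.975) ωy=+59.22

Key-timestep trajectory:
   step    t(s)  obj.x    obj.z    obj.vx   obj.vz 
     74  0.1814   +0.118  +0.040  +0.787  -0.242
    149  0.3652   +0.336  -0.027  +1.585  -0.488
    223  0.5466   +0.695  -0.138  +2.372  -0.730


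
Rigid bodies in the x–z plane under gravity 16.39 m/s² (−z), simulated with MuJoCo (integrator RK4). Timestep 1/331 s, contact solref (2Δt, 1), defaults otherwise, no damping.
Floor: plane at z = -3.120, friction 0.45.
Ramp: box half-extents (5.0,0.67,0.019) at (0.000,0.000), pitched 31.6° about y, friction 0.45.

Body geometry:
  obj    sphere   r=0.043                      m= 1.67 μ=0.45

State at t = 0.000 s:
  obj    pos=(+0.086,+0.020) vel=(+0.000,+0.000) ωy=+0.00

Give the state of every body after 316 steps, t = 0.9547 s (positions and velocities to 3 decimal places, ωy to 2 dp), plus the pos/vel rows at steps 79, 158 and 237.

State at t = 0.9547 s:
  obj    pos=(+2.467,-1.445) vel=(+4.988,-3.069) ωy=+136.18

Key-timestep trajectory:
   step    t(s)  obj.x    obj.z    obj.vx   obj.vz 
     79  0.2387   +0.235  -0.072  +1.247  -0.767
    158  0.4773   +0.681  -0.346  +2.494  -1.534
    237  0.7160   +1.425  -0.804  +3.741  -2.302


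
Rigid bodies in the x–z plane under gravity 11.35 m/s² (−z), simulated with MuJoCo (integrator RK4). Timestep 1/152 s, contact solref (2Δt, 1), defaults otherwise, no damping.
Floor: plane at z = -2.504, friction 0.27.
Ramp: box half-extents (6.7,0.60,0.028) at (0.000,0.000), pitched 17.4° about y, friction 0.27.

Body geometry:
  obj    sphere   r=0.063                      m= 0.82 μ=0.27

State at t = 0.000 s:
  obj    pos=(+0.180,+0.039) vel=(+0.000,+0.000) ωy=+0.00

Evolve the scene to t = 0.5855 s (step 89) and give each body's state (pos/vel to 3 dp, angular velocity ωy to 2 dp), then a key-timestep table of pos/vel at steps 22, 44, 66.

State at t = 0.5855 s:
  obj    pos=(+0.577,-0.085) vel=(+1.355,-0.425) ωy=+22.52

Key-timestep trajectory:
   step    t(s)  obj.x    obj.z    obj.vx   obj.vz 
     22  0.1447   +0.204  +0.031  +0.335  -0.105
     44  0.2895   +0.277  +0.009  +0.670  -0.210
     66  0.4342   +0.398  -0.029  +1.005  -0.315


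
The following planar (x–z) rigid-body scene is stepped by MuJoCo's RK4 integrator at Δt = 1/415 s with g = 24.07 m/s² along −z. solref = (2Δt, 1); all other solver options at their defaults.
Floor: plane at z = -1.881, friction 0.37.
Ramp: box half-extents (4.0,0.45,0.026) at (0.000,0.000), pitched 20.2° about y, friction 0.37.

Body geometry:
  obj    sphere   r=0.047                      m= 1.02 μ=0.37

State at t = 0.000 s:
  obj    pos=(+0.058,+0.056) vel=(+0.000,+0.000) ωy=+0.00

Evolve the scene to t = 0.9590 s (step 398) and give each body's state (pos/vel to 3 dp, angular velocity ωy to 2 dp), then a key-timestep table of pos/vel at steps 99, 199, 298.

State at t = 0.9590 s:
  obj    pos=(+2.620,-0.886) vel=(+5.343,-1.966) ωy=+121.13

Key-timestep trajectory:
   step    t(s)  obj.x    obj.z    obj.vx   obj.vz 
     99  0.2386   +0.217  -0.002  +1.329  -0.489
    199  0.4795   +0.699  -0.179  +2.672  -0.983
    298  0.7181   +1.495  -0.472  +4.001  -1.472


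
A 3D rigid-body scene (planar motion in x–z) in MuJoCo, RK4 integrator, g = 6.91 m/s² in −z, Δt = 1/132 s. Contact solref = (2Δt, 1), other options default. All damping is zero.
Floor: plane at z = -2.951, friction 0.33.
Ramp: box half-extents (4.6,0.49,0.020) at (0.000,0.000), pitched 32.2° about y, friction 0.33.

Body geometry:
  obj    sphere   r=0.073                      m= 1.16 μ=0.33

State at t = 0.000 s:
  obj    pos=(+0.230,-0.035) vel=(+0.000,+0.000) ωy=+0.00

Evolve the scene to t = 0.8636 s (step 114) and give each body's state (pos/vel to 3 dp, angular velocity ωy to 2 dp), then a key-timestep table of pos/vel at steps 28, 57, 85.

State at t = 0.8636 s:
  obj    pos=(+1.060,-0.558) vel=(+1.922,-1.211) ωy=+31.11

Key-timestep trajectory:
   step    t(s)  obj.x    obj.z    obj.vx   obj.vz 
     28  0.2121   +0.280  -0.067  +0.472  -0.297
     57  0.4318   +0.438  -0.166  +0.961  -0.605
     85  0.6439   +0.692  -0.326  +1.433  -0.903
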